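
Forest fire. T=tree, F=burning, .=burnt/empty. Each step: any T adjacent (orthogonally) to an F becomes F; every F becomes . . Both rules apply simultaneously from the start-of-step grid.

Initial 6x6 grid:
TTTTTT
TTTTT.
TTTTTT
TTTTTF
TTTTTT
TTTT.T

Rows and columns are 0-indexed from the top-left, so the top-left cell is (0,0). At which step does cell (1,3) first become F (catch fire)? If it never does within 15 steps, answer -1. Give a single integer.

Step 1: cell (1,3)='T' (+3 fires, +1 burnt)
Step 2: cell (1,3)='T' (+4 fires, +3 burnt)
Step 3: cell (1,3)='T' (+4 fires, +4 burnt)
Step 4: cell (1,3)='F' (+6 fires, +4 burnt)
  -> target ignites at step 4
Step 5: cell (1,3)='.' (+7 fires, +6 burnt)
Step 6: cell (1,3)='.' (+5 fires, +7 burnt)
Step 7: cell (1,3)='.' (+3 fires, +5 burnt)
Step 8: cell (1,3)='.' (+1 fires, +3 burnt)
Step 9: cell (1,3)='.' (+0 fires, +1 burnt)
  fire out at step 9

4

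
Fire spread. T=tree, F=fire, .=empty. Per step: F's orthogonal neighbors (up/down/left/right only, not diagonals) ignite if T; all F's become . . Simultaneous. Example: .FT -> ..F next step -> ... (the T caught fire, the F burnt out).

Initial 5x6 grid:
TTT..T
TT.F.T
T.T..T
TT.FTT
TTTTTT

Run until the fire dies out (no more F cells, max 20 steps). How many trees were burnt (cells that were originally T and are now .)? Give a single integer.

Answer: 19

Derivation:
Step 1: +2 fires, +2 burnt (F count now 2)
Step 2: +3 fires, +2 burnt (F count now 3)
Step 3: +3 fires, +3 burnt (F count now 3)
Step 4: +3 fires, +3 burnt (F count now 3)
Step 5: +2 fires, +3 burnt (F count now 2)
Step 6: +1 fires, +2 burnt (F count now 1)
Step 7: +1 fires, +1 burnt (F count now 1)
Step 8: +2 fires, +1 burnt (F count now 2)
Step 9: +1 fires, +2 burnt (F count now 1)
Step 10: +1 fires, +1 burnt (F count now 1)
Step 11: +0 fires, +1 burnt (F count now 0)
Fire out after step 11
Initially T: 20, now '.': 29
Total burnt (originally-T cells now '.'): 19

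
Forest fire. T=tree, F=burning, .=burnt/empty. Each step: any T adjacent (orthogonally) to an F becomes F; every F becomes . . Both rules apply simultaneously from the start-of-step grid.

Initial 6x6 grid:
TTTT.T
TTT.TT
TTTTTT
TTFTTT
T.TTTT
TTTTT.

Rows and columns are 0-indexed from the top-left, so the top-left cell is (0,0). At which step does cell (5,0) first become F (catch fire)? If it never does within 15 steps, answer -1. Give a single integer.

Step 1: cell (5,0)='T' (+4 fires, +1 burnt)
Step 2: cell (5,0)='T' (+7 fires, +4 burnt)
Step 3: cell (5,0)='T' (+9 fires, +7 burnt)
Step 4: cell (5,0)='F' (+8 fires, +9 burnt)
  -> target ignites at step 4
Step 5: cell (5,0)='.' (+2 fires, +8 burnt)
Step 6: cell (5,0)='.' (+1 fires, +2 burnt)
Step 7: cell (5,0)='.' (+0 fires, +1 burnt)
  fire out at step 7

4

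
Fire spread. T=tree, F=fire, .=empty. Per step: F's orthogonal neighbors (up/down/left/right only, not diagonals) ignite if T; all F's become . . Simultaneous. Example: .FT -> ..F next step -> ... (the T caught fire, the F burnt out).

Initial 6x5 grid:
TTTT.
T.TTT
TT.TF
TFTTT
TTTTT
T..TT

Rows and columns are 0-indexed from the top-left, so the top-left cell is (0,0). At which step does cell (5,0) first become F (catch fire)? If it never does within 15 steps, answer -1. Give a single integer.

Step 1: cell (5,0)='T' (+7 fires, +2 burnt)
Step 2: cell (5,0)='T' (+6 fires, +7 burnt)
Step 3: cell (5,0)='F' (+6 fires, +6 burnt)
  -> target ignites at step 3
Step 4: cell (5,0)='.' (+3 fires, +6 burnt)
Step 5: cell (5,0)='.' (+1 fires, +3 burnt)
Step 6: cell (5,0)='.' (+0 fires, +1 burnt)
  fire out at step 6

3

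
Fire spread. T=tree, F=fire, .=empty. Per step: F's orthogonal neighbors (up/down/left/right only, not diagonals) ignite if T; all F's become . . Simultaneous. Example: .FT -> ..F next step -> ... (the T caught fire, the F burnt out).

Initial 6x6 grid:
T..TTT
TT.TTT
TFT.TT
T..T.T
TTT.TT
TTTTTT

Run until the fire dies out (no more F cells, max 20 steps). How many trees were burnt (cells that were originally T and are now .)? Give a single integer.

Answer: 26

Derivation:
Step 1: +3 fires, +1 burnt (F count now 3)
Step 2: +2 fires, +3 burnt (F count now 2)
Step 3: +2 fires, +2 burnt (F count now 2)
Step 4: +2 fires, +2 burnt (F count now 2)
Step 5: +2 fires, +2 burnt (F count now 2)
Step 6: +1 fires, +2 burnt (F count now 1)
Step 7: +1 fires, +1 burnt (F count now 1)
Step 8: +1 fires, +1 burnt (F count now 1)
Step 9: +2 fires, +1 burnt (F count now 2)
Step 10: +1 fires, +2 burnt (F count now 1)
Step 11: +1 fires, +1 burnt (F count now 1)
Step 12: +1 fires, +1 burnt (F count now 1)
Step 13: +2 fires, +1 burnt (F count now 2)
Step 14: +2 fires, +2 burnt (F count now 2)
Step 15: +2 fires, +2 burnt (F count now 2)
Step 16: +1 fires, +2 burnt (F count now 1)
Step 17: +0 fires, +1 burnt (F count now 0)
Fire out after step 17
Initially T: 27, now '.': 35
Total burnt (originally-T cells now '.'): 26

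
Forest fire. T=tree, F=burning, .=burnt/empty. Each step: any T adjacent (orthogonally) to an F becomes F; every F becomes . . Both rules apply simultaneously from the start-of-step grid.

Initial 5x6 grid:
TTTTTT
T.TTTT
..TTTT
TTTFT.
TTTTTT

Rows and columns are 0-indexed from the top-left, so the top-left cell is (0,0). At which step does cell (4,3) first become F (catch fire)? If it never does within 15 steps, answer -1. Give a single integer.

Step 1: cell (4,3)='F' (+4 fires, +1 burnt)
  -> target ignites at step 1
Step 2: cell (4,3)='.' (+6 fires, +4 burnt)
Step 3: cell (4,3)='.' (+7 fires, +6 burnt)
Step 4: cell (4,3)='.' (+4 fires, +7 burnt)
Step 5: cell (4,3)='.' (+2 fires, +4 burnt)
Step 6: cell (4,3)='.' (+1 fires, +2 burnt)
Step 7: cell (4,3)='.' (+1 fires, +1 burnt)
Step 8: cell (4,3)='.' (+0 fires, +1 burnt)
  fire out at step 8

1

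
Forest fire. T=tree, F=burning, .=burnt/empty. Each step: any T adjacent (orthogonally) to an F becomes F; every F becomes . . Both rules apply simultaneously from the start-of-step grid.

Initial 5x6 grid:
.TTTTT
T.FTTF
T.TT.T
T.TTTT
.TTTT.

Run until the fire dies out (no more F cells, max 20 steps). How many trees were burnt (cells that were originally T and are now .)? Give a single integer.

Answer: 18

Derivation:
Step 1: +6 fires, +2 burnt (F count now 6)
Step 2: +6 fires, +6 burnt (F count now 6)
Step 3: +3 fires, +6 burnt (F count now 3)
Step 4: +3 fires, +3 burnt (F count now 3)
Step 5: +0 fires, +3 burnt (F count now 0)
Fire out after step 5
Initially T: 21, now '.': 27
Total burnt (originally-T cells now '.'): 18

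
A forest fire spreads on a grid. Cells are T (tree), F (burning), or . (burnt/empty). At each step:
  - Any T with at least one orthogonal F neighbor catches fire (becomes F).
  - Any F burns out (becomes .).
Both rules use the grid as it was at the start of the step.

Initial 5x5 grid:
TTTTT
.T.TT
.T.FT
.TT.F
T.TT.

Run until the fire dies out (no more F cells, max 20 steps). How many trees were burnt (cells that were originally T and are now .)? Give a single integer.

Step 1: +2 fires, +2 burnt (F count now 2)
Step 2: +2 fires, +2 burnt (F count now 2)
Step 3: +2 fires, +2 burnt (F count now 2)
Step 4: +1 fires, +2 burnt (F count now 1)
Step 5: +2 fires, +1 burnt (F count now 2)
Step 6: +1 fires, +2 burnt (F count now 1)
Step 7: +1 fires, +1 burnt (F count now 1)
Step 8: +1 fires, +1 burnt (F count now 1)
Step 9: +1 fires, +1 burnt (F count now 1)
Step 10: +1 fires, +1 burnt (F count now 1)
Step 11: +0 fires, +1 burnt (F count now 0)
Fire out after step 11
Initially T: 15, now '.': 24
Total burnt (originally-T cells now '.'): 14

Answer: 14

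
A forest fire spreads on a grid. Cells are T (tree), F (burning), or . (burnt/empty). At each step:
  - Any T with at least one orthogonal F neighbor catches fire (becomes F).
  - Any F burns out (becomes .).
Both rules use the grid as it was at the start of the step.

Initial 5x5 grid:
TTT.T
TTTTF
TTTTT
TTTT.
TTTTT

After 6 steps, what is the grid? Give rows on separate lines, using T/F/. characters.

Step 1: 3 trees catch fire, 1 burn out
  TTT.F
  TTTF.
  TTTTF
  TTTT.
  TTTTT
Step 2: 2 trees catch fire, 3 burn out
  TTT..
  TTF..
  TTTF.
  TTTT.
  TTTTT
Step 3: 4 trees catch fire, 2 burn out
  TTF..
  TF...
  TTF..
  TTTF.
  TTTTT
Step 4: 5 trees catch fire, 4 burn out
  TF...
  F....
  TF...
  TTF..
  TTTFT
Step 5: 5 trees catch fire, 5 burn out
  F....
  .....
  F....
  TF...
  TTF.F
Step 6: 2 trees catch fire, 5 burn out
  .....
  .....
  .....
  F....
  TF...

.....
.....
.....
F....
TF...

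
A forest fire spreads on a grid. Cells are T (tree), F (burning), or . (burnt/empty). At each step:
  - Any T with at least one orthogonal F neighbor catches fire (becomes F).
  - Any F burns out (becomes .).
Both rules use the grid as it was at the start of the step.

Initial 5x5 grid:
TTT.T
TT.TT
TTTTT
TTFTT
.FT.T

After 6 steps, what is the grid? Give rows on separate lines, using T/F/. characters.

Step 1: 4 trees catch fire, 2 burn out
  TTT.T
  TT.TT
  TTFTT
  TF.FT
  ..F.T
Step 2: 4 trees catch fire, 4 burn out
  TTT.T
  TT.TT
  TF.FT
  F...F
  ....T
Step 3: 5 trees catch fire, 4 burn out
  TTT.T
  TF.FT
  F...F
  .....
  ....F
Step 4: 3 trees catch fire, 5 burn out
  TFT.T
  F...F
  .....
  .....
  .....
Step 5: 3 trees catch fire, 3 burn out
  F.F.F
  .....
  .....
  .....
  .....
Step 6: 0 trees catch fire, 3 burn out
  .....
  .....
  .....
  .....
  .....

.....
.....
.....
.....
.....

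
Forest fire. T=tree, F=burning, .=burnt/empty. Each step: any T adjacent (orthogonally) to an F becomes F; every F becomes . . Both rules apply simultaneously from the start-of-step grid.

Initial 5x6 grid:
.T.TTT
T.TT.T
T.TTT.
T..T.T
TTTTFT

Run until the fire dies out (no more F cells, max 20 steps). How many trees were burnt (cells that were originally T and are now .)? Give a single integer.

Step 1: +2 fires, +1 burnt (F count now 2)
Step 2: +3 fires, +2 burnt (F count now 3)
Step 3: +2 fires, +3 burnt (F count now 2)
Step 4: +4 fires, +2 burnt (F count now 4)
Step 5: +3 fires, +4 burnt (F count now 3)
Step 6: +2 fires, +3 burnt (F count now 2)
Step 7: +2 fires, +2 burnt (F count now 2)
Step 8: +1 fires, +2 burnt (F count now 1)
Step 9: +0 fires, +1 burnt (F count now 0)
Fire out after step 9
Initially T: 20, now '.': 29
Total burnt (originally-T cells now '.'): 19

Answer: 19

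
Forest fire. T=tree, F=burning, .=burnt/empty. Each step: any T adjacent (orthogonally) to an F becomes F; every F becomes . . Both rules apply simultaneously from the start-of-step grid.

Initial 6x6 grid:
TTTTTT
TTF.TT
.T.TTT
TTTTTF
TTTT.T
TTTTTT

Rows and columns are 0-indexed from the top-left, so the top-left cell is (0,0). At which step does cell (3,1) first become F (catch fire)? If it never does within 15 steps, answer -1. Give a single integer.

Step 1: cell (3,1)='T' (+5 fires, +2 burnt)
Step 2: cell (3,1)='T' (+8 fires, +5 burnt)
Step 3: cell (3,1)='F' (+9 fires, +8 burnt)
  -> target ignites at step 3
Step 4: cell (3,1)='.' (+4 fires, +9 burnt)
Step 5: cell (3,1)='.' (+3 fires, +4 burnt)
Step 6: cell (3,1)='.' (+1 fires, +3 burnt)
Step 7: cell (3,1)='.' (+0 fires, +1 burnt)
  fire out at step 7

3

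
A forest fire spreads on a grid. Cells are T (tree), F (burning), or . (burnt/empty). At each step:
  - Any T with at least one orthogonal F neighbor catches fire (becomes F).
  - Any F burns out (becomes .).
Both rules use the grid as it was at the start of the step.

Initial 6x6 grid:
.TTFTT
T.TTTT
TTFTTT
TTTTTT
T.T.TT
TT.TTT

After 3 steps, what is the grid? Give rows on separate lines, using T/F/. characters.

Step 1: 7 trees catch fire, 2 burn out
  .TF.FT
  T.FFTT
  TF.FTT
  TTFTTT
  T.T.TT
  TT.TTT
Step 2: 8 trees catch fire, 7 burn out
  .F...F
  T...FT
  F...FT
  TF.FTT
  T.F.TT
  TT.TTT
Step 3: 5 trees catch fire, 8 burn out
  ......
  F....F
  .....F
  F...FT
  T...TT
  TT.TTT

......
F....F
.....F
F...FT
T...TT
TT.TTT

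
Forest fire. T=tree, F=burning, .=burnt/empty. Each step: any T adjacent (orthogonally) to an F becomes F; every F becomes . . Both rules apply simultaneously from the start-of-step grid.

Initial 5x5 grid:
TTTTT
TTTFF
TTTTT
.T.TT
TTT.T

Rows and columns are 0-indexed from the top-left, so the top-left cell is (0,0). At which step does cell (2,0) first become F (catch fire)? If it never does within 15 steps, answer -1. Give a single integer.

Step 1: cell (2,0)='T' (+5 fires, +2 burnt)
Step 2: cell (2,0)='T' (+5 fires, +5 burnt)
Step 3: cell (2,0)='T' (+4 fires, +5 burnt)
Step 4: cell (2,0)='F' (+3 fires, +4 burnt)
  -> target ignites at step 4
Step 5: cell (2,0)='.' (+1 fires, +3 burnt)
Step 6: cell (2,0)='.' (+2 fires, +1 burnt)
Step 7: cell (2,0)='.' (+0 fires, +2 burnt)
  fire out at step 7

4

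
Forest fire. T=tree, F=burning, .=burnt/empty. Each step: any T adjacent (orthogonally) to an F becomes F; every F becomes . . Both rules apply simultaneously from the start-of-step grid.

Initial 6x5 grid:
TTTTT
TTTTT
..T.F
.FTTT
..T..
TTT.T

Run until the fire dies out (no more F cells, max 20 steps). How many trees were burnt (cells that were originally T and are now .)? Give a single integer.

Answer: 18

Derivation:
Step 1: +3 fires, +2 burnt (F count now 3)
Step 2: +5 fires, +3 burnt (F count now 5)
Step 3: +3 fires, +5 burnt (F count now 3)
Step 4: +3 fires, +3 burnt (F count now 3)
Step 5: +3 fires, +3 burnt (F count now 3)
Step 6: +1 fires, +3 burnt (F count now 1)
Step 7: +0 fires, +1 burnt (F count now 0)
Fire out after step 7
Initially T: 19, now '.': 29
Total burnt (originally-T cells now '.'): 18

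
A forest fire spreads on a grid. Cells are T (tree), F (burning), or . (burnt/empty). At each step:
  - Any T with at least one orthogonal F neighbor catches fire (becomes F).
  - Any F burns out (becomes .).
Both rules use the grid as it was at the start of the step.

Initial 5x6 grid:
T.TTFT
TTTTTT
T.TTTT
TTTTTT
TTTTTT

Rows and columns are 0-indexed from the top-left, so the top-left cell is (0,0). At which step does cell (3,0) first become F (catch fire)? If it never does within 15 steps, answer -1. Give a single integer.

Step 1: cell (3,0)='T' (+3 fires, +1 burnt)
Step 2: cell (3,0)='T' (+4 fires, +3 burnt)
Step 3: cell (3,0)='T' (+4 fires, +4 burnt)
Step 4: cell (3,0)='T' (+5 fires, +4 burnt)
Step 5: cell (3,0)='T' (+4 fires, +5 burnt)
Step 6: cell (3,0)='T' (+4 fires, +4 burnt)
Step 7: cell (3,0)='F' (+2 fires, +4 burnt)
  -> target ignites at step 7
Step 8: cell (3,0)='.' (+1 fires, +2 burnt)
Step 9: cell (3,0)='.' (+0 fires, +1 burnt)
  fire out at step 9

7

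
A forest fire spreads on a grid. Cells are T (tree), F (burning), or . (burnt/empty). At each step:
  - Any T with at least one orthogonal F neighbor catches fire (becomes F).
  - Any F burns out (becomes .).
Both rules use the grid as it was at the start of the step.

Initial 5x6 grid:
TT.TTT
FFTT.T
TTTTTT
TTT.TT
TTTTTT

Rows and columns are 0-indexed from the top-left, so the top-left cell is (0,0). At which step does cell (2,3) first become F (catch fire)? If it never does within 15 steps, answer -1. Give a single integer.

Step 1: cell (2,3)='T' (+5 fires, +2 burnt)
Step 2: cell (2,3)='T' (+4 fires, +5 burnt)
Step 3: cell (2,3)='F' (+5 fires, +4 burnt)
  -> target ignites at step 3
Step 4: cell (2,3)='.' (+3 fires, +5 burnt)
Step 5: cell (2,3)='.' (+4 fires, +3 burnt)
Step 6: cell (2,3)='.' (+3 fires, +4 burnt)
Step 7: cell (2,3)='.' (+1 fires, +3 burnt)
Step 8: cell (2,3)='.' (+0 fires, +1 burnt)
  fire out at step 8

3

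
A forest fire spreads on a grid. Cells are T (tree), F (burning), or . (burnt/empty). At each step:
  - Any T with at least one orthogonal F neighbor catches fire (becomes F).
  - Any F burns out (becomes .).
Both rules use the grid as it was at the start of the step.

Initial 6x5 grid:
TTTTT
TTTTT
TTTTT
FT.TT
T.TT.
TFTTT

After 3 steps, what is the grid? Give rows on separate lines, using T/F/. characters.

Step 1: 5 trees catch fire, 2 burn out
  TTTTT
  TTTTT
  FTTTT
  .F.TT
  F.TT.
  F.FTT
Step 2: 4 trees catch fire, 5 burn out
  TTTTT
  FTTTT
  .FTTT
  ...TT
  ..FT.
  ...FT
Step 3: 5 trees catch fire, 4 burn out
  FTTTT
  .FTTT
  ..FTT
  ...TT
  ...F.
  ....F

FTTTT
.FTTT
..FTT
...TT
...F.
....F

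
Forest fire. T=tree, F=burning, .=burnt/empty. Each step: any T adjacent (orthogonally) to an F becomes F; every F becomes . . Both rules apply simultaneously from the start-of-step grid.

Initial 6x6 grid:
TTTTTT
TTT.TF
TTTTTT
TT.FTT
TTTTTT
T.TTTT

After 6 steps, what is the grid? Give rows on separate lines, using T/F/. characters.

Step 1: 6 trees catch fire, 2 burn out
  TTTTTF
  TTT.F.
  TTTFTF
  TT..FT
  TTTFTT
  T.TTTT
Step 2: 7 trees catch fire, 6 burn out
  TTTTF.
  TTT...
  TTF.F.
  TT...F
  TTF.FT
  T.TFTT
Step 3: 7 trees catch fire, 7 burn out
  TTTF..
  TTF...
  TF....
  TT....
  TF...F
  T.F.FT
Step 4: 6 trees catch fire, 7 burn out
  TTF...
  TF....
  F.....
  TF....
  F.....
  T....F
Step 5: 4 trees catch fire, 6 burn out
  TF....
  F.....
  ......
  F.....
  ......
  F.....
Step 6: 1 trees catch fire, 4 burn out
  F.....
  ......
  ......
  ......
  ......
  ......

F.....
......
......
......
......
......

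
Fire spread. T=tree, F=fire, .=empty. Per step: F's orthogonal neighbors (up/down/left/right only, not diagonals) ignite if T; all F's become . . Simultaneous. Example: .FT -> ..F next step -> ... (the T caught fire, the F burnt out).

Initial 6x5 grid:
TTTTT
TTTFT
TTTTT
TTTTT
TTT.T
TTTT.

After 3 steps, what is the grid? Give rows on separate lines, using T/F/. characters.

Step 1: 4 trees catch fire, 1 burn out
  TTTFT
  TTF.F
  TTTFT
  TTTTT
  TTT.T
  TTTT.
Step 2: 6 trees catch fire, 4 burn out
  TTF.F
  TF...
  TTF.F
  TTTFT
  TTT.T
  TTTT.
Step 3: 5 trees catch fire, 6 burn out
  TF...
  F....
  TF...
  TTF.F
  TTT.T
  TTTT.

TF...
F....
TF...
TTF.F
TTT.T
TTTT.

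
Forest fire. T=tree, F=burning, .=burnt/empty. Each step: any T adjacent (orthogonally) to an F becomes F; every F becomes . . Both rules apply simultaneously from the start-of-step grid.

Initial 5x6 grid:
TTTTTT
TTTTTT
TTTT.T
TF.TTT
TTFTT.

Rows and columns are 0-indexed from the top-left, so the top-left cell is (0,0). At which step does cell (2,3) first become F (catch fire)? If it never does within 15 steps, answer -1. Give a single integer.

Step 1: cell (2,3)='T' (+4 fires, +2 burnt)
Step 2: cell (2,3)='T' (+6 fires, +4 burnt)
Step 3: cell (2,3)='F' (+5 fires, +6 burnt)
  -> target ignites at step 3
Step 4: cell (2,3)='.' (+4 fires, +5 burnt)
Step 5: cell (2,3)='.' (+3 fires, +4 burnt)
Step 6: cell (2,3)='.' (+2 fires, +3 burnt)
Step 7: cell (2,3)='.' (+1 fires, +2 burnt)
Step 8: cell (2,3)='.' (+0 fires, +1 burnt)
  fire out at step 8

3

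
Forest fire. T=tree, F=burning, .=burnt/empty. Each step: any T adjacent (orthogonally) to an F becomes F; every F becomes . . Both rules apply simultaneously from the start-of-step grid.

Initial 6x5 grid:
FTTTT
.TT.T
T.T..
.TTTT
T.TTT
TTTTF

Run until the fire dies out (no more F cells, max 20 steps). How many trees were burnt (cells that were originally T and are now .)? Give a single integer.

Answer: 20

Derivation:
Step 1: +3 fires, +2 burnt (F count now 3)
Step 2: +5 fires, +3 burnt (F count now 5)
Step 3: +5 fires, +5 burnt (F count now 5)
Step 4: +4 fires, +5 burnt (F count now 4)
Step 5: +3 fires, +4 burnt (F count now 3)
Step 6: +0 fires, +3 burnt (F count now 0)
Fire out after step 6
Initially T: 21, now '.': 29
Total burnt (originally-T cells now '.'): 20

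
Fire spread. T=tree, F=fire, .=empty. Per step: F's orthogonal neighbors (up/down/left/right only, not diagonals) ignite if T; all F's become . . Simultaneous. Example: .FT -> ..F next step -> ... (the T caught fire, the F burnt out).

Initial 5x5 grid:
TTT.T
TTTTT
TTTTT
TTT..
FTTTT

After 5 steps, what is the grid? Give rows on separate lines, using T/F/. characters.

Step 1: 2 trees catch fire, 1 burn out
  TTT.T
  TTTTT
  TTTTT
  FTT..
  .FTTT
Step 2: 3 trees catch fire, 2 burn out
  TTT.T
  TTTTT
  FTTTT
  .FT..
  ..FTT
Step 3: 4 trees catch fire, 3 burn out
  TTT.T
  FTTTT
  .FTTT
  ..F..
  ...FT
Step 4: 4 trees catch fire, 4 burn out
  FTT.T
  .FTTT
  ..FTT
  .....
  ....F
Step 5: 3 trees catch fire, 4 burn out
  .FT.T
  ..FTT
  ...FT
  .....
  .....

.FT.T
..FTT
...FT
.....
.....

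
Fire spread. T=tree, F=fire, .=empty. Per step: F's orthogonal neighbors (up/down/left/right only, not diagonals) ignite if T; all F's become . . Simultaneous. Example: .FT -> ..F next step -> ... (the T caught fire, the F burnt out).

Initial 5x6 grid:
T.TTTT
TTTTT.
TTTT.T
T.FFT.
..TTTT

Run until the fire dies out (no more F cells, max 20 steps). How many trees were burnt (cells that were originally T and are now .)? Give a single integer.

Answer: 20

Derivation:
Step 1: +5 fires, +2 burnt (F count now 5)
Step 2: +4 fires, +5 burnt (F count now 4)
Step 3: +6 fires, +4 burnt (F count now 6)
Step 4: +3 fires, +6 burnt (F count now 3)
Step 5: +2 fires, +3 burnt (F count now 2)
Step 6: +0 fires, +2 burnt (F count now 0)
Fire out after step 6
Initially T: 21, now '.': 29
Total burnt (originally-T cells now '.'): 20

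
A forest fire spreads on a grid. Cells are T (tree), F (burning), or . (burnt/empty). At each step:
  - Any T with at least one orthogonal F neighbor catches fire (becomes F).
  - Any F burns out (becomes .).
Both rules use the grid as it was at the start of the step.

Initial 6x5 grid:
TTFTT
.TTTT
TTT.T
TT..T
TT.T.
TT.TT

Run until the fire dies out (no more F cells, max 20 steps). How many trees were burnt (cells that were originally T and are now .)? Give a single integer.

Step 1: +3 fires, +1 burnt (F count now 3)
Step 2: +5 fires, +3 burnt (F count now 5)
Step 3: +2 fires, +5 burnt (F count now 2)
Step 4: +3 fires, +2 burnt (F count now 3)
Step 5: +3 fires, +3 burnt (F count now 3)
Step 6: +2 fires, +3 burnt (F count now 2)
Step 7: +1 fires, +2 burnt (F count now 1)
Step 8: +0 fires, +1 burnt (F count now 0)
Fire out after step 8
Initially T: 22, now '.': 27
Total burnt (originally-T cells now '.'): 19

Answer: 19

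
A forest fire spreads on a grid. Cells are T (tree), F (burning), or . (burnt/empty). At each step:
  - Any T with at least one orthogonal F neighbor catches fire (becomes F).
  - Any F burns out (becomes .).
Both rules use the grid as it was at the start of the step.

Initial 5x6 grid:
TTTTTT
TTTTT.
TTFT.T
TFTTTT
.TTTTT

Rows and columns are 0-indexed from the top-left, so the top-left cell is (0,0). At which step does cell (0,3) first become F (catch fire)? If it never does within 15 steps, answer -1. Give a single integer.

Step 1: cell (0,3)='T' (+6 fires, +2 burnt)
Step 2: cell (0,3)='T' (+6 fires, +6 burnt)
Step 3: cell (0,3)='F' (+6 fires, +6 burnt)
  -> target ignites at step 3
Step 4: cell (0,3)='.' (+4 fires, +6 burnt)
Step 5: cell (0,3)='.' (+3 fires, +4 burnt)
Step 6: cell (0,3)='.' (+0 fires, +3 burnt)
  fire out at step 6

3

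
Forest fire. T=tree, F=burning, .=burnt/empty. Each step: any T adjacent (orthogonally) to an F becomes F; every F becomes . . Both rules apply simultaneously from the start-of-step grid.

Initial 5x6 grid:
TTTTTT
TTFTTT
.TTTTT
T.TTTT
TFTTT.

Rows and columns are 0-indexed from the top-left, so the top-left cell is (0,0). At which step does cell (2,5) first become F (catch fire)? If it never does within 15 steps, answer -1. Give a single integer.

Step 1: cell (2,5)='T' (+6 fires, +2 burnt)
Step 2: cell (2,5)='T' (+9 fires, +6 burnt)
Step 3: cell (2,5)='T' (+6 fires, +9 burnt)
Step 4: cell (2,5)='F' (+3 fires, +6 burnt)
  -> target ignites at step 4
Step 5: cell (2,5)='.' (+1 fires, +3 burnt)
Step 6: cell (2,5)='.' (+0 fires, +1 burnt)
  fire out at step 6

4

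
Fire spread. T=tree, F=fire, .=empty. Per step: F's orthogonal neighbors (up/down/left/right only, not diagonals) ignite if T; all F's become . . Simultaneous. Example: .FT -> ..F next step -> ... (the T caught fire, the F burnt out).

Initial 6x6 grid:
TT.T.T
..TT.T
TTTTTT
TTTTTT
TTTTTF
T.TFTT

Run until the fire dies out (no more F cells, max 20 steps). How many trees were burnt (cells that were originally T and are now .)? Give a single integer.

Answer: 26

Derivation:
Step 1: +6 fires, +2 burnt (F count now 6)
Step 2: +4 fires, +6 burnt (F count now 4)
Step 3: +5 fires, +4 burnt (F count now 5)
Step 4: +5 fires, +5 burnt (F count now 5)
Step 5: +5 fires, +5 burnt (F count now 5)
Step 6: +1 fires, +5 burnt (F count now 1)
Step 7: +0 fires, +1 burnt (F count now 0)
Fire out after step 7
Initially T: 28, now '.': 34
Total burnt (originally-T cells now '.'): 26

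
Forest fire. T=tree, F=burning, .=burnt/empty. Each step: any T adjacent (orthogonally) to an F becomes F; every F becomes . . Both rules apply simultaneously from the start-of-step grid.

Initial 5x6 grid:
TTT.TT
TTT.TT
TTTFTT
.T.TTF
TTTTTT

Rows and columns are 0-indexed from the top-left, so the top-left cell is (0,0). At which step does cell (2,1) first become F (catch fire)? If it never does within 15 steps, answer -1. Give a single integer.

Step 1: cell (2,1)='T' (+6 fires, +2 burnt)
Step 2: cell (2,1)='F' (+6 fires, +6 burnt)
  -> target ignites at step 2
Step 3: cell (2,1)='.' (+7 fires, +6 burnt)
Step 4: cell (2,1)='.' (+3 fires, +7 burnt)
Step 5: cell (2,1)='.' (+2 fires, +3 burnt)
Step 6: cell (2,1)='.' (+0 fires, +2 burnt)
  fire out at step 6

2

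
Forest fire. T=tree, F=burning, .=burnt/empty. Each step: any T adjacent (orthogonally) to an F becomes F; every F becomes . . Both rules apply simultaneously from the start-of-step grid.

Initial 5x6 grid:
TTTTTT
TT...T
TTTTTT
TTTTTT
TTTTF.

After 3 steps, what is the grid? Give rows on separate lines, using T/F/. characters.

Step 1: 2 trees catch fire, 1 burn out
  TTTTTT
  TT...T
  TTTTTT
  TTTTFT
  TTTF..
Step 2: 4 trees catch fire, 2 burn out
  TTTTTT
  TT...T
  TTTTFT
  TTTF.F
  TTF...
Step 3: 4 trees catch fire, 4 burn out
  TTTTTT
  TT...T
  TTTF.F
  TTF...
  TF....

TTTTTT
TT...T
TTTF.F
TTF...
TF....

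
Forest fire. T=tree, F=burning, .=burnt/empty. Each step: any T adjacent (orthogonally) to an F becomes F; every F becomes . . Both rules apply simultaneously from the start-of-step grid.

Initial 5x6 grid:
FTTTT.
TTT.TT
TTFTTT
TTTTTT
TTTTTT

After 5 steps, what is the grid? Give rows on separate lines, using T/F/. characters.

Step 1: 6 trees catch fire, 2 burn out
  .FTTT.
  FTF.TT
  TF.FTT
  TTFTTT
  TTTTTT
Step 2: 7 trees catch fire, 6 burn out
  ..FTT.
  .F..TT
  F...FT
  TF.FTT
  TTFTTT
Step 3: 7 trees catch fire, 7 burn out
  ...FT.
  ....FT
  .....F
  F...FT
  TF.FTT
Step 4: 5 trees catch fire, 7 burn out
  ....F.
  .....F
  ......
  .....F
  F...FT
Step 5: 1 trees catch fire, 5 burn out
  ......
  ......
  ......
  ......
  .....F

......
......
......
......
.....F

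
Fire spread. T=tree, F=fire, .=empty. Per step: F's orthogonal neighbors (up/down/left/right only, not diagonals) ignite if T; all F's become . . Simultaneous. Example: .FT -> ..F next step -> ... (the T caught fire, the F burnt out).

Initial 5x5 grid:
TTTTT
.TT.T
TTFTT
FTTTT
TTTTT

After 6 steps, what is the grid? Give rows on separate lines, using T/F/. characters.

Step 1: 7 trees catch fire, 2 burn out
  TTTTT
  .TF.T
  FF.FT
  .FFTT
  FTTTT
Step 2: 6 trees catch fire, 7 burn out
  TTFTT
  .F..T
  ....F
  ...FT
  .FFTT
Step 3: 5 trees catch fire, 6 burn out
  TF.FT
  ....F
  .....
  ....F
  ...FT
Step 4: 3 trees catch fire, 5 burn out
  F...F
  .....
  .....
  .....
  ....F
Step 5: 0 trees catch fire, 3 burn out
  .....
  .....
  .....
  .....
  .....
Step 6: 0 trees catch fire, 0 burn out
  .....
  .....
  .....
  .....
  .....

.....
.....
.....
.....
.....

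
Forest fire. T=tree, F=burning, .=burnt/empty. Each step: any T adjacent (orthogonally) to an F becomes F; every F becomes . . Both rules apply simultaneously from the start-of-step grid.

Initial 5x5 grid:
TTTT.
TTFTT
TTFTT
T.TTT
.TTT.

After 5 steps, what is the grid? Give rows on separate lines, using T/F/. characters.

Step 1: 6 trees catch fire, 2 burn out
  TTFT.
  TF.FT
  TF.FT
  T.FTT
  .TTT.
Step 2: 8 trees catch fire, 6 burn out
  TF.F.
  F...F
  F...F
  T..FT
  .TFT.
Step 3: 5 trees catch fire, 8 burn out
  F....
  .....
  .....
  F...F
  .F.F.
Step 4: 0 trees catch fire, 5 burn out
  .....
  .....
  .....
  .....
  .....
Step 5: 0 trees catch fire, 0 burn out
  .....
  .....
  .....
  .....
  .....

.....
.....
.....
.....
.....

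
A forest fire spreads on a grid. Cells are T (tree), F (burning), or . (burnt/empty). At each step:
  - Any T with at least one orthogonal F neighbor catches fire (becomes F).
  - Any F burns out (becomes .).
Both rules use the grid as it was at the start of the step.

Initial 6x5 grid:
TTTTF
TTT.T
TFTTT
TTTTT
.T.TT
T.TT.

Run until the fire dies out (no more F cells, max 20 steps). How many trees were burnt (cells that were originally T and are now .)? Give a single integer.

Answer: 22

Derivation:
Step 1: +6 fires, +2 burnt (F count now 6)
Step 2: +9 fires, +6 burnt (F count now 9)
Step 3: +3 fires, +9 burnt (F count now 3)
Step 4: +2 fires, +3 burnt (F count now 2)
Step 5: +1 fires, +2 burnt (F count now 1)
Step 6: +1 fires, +1 burnt (F count now 1)
Step 7: +0 fires, +1 burnt (F count now 0)
Fire out after step 7
Initially T: 23, now '.': 29
Total burnt (originally-T cells now '.'): 22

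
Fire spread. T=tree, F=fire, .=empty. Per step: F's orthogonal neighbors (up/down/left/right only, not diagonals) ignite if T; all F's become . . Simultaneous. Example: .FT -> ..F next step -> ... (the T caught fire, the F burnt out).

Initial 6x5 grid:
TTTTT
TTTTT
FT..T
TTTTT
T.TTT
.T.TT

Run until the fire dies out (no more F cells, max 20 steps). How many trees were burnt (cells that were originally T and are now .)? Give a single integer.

Answer: 23

Derivation:
Step 1: +3 fires, +1 burnt (F count now 3)
Step 2: +4 fires, +3 burnt (F count now 4)
Step 3: +3 fires, +4 burnt (F count now 3)
Step 4: +4 fires, +3 burnt (F count now 4)
Step 5: +4 fires, +4 burnt (F count now 4)
Step 6: +4 fires, +4 burnt (F count now 4)
Step 7: +1 fires, +4 burnt (F count now 1)
Step 8: +0 fires, +1 burnt (F count now 0)
Fire out after step 8
Initially T: 24, now '.': 29
Total burnt (originally-T cells now '.'): 23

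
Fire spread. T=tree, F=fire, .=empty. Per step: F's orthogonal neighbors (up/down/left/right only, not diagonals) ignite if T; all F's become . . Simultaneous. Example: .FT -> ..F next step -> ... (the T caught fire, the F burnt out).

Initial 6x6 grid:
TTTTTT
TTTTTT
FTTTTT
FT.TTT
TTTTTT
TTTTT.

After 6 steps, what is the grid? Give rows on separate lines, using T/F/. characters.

Step 1: 4 trees catch fire, 2 burn out
  TTTTTT
  FTTTTT
  .FTTTT
  .F.TTT
  FTTTTT
  TTTTT.
Step 2: 5 trees catch fire, 4 burn out
  FTTTTT
  .FTTTT
  ..FTTT
  ...TTT
  .FTTTT
  FTTTT.
Step 3: 5 trees catch fire, 5 burn out
  .FTTTT
  ..FTTT
  ...FTT
  ...TTT
  ..FTTT
  .FTTT.
Step 4: 6 trees catch fire, 5 burn out
  ..FTTT
  ...FTT
  ....FT
  ...FTT
  ...FTT
  ..FTT.
Step 5: 6 trees catch fire, 6 burn out
  ...FTT
  ....FT
  .....F
  ....FT
  ....FT
  ...FT.
Step 6: 5 trees catch fire, 6 burn out
  ....FT
  .....F
  ......
  .....F
  .....F
  ....F.

....FT
.....F
......
.....F
.....F
....F.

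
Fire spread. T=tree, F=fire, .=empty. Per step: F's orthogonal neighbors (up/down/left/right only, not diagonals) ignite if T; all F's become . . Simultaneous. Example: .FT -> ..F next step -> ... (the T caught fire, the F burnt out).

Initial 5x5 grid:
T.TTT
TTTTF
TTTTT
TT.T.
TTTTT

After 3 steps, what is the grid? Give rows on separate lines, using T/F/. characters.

Step 1: 3 trees catch fire, 1 burn out
  T.TTF
  TTTF.
  TTTTF
  TT.T.
  TTTTT
Step 2: 3 trees catch fire, 3 burn out
  T.TF.
  TTF..
  TTTF.
  TT.T.
  TTTTT
Step 3: 4 trees catch fire, 3 burn out
  T.F..
  TF...
  TTF..
  TT.F.
  TTTTT

T.F..
TF...
TTF..
TT.F.
TTTTT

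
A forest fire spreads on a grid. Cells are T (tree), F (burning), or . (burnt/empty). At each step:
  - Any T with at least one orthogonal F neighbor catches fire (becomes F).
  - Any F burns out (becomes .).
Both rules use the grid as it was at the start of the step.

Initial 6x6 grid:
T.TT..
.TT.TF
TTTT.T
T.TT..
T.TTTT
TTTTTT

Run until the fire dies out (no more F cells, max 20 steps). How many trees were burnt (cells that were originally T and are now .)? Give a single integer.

Answer: 2

Derivation:
Step 1: +2 fires, +1 burnt (F count now 2)
Step 2: +0 fires, +2 burnt (F count now 0)
Fire out after step 2
Initially T: 25, now '.': 13
Total burnt (originally-T cells now '.'): 2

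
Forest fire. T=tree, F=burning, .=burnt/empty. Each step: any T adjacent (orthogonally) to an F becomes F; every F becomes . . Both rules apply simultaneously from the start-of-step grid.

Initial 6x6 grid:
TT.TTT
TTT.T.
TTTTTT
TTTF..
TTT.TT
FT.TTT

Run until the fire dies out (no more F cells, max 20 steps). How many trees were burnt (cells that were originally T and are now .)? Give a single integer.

Answer: 22

Derivation:
Step 1: +4 fires, +2 burnt (F count now 4)
Step 2: +6 fires, +4 burnt (F count now 6)
Step 3: +5 fires, +6 burnt (F count now 5)
Step 4: +3 fires, +5 burnt (F count now 3)
Step 5: +4 fires, +3 burnt (F count now 4)
Step 6: +0 fires, +4 burnt (F count now 0)
Fire out after step 6
Initially T: 27, now '.': 31
Total burnt (originally-T cells now '.'): 22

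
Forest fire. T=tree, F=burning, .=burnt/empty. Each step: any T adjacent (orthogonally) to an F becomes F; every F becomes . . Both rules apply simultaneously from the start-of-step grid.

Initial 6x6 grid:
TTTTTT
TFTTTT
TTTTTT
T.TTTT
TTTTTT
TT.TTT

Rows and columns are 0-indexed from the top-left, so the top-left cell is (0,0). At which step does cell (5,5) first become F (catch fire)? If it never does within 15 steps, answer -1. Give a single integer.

Step 1: cell (5,5)='T' (+4 fires, +1 burnt)
Step 2: cell (5,5)='T' (+5 fires, +4 burnt)
Step 3: cell (5,5)='T' (+5 fires, +5 burnt)
Step 4: cell (5,5)='T' (+6 fires, +5 burnt)
Step 5: cell (5,5)='T' (+6 fires, +6 burnt)
Step 6: cell (5,5)='T' (+4 fires, +6 burnt)
Step 7: cell (5,5)='T' (+2 fires, +4 burnt)
Step 8: cell (5,5)='F' (+1 fires, +2 burnt)
  -> target ignites at step 8
Step 9: cell (5,5)='.' (+0 fires, +1 burnt)
  fire out at step 9

8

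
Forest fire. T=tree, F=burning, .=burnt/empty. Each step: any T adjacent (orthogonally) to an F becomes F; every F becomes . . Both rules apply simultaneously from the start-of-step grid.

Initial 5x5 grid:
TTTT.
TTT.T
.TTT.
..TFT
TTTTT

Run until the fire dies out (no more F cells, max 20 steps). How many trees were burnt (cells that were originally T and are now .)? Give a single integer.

Answer: 17

Derivation:
Step 1: +4 fires, +1 burnt (F count now 4)
Step 2: +3 fires, +4 burnt (F count now 3)
Step 3: +3 fires, +3 burnt (F count now 3)
Step 4: +3 fires, +3 burnt (F count now 3)
Step 5: +3 fires, +3 burnt (F count now 3)
Step 6: +1 fires, +3 burnt (F count now 1)
Step 7: +0 fires, +1 burnt (F count now 0)
Fire out after step 7
Initially T: 18, now '.': 24
Total burnt (originally-T cells now '.'): 17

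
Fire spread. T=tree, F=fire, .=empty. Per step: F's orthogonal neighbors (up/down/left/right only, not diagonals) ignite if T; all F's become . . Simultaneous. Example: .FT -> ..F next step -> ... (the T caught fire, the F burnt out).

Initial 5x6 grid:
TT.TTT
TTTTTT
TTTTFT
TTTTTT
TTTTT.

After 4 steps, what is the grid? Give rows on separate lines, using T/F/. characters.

Step 1: 4 trees catch fire, 1 burn out
  TT.TTT
  TTTTFT
  TTTF.F
  TTTTFT
  TTTTT.
Step 2: 7 trees catch fire, 4 burn out
  TT.TFT
  TTTF.F
  TTF...
  TTTF.F
  TTTTF.
Step 3: 6 trees catch fire, 7 burn out
  TT.F.F
  TTF...
  TF....
  TTF...
  TTTF..
Step 4: 4 trees catch fire, 6 burn out
  TT....
  TF....
  F.....
  TF....
  TTF...

TT....
TF....
F.....
TF....
TTF...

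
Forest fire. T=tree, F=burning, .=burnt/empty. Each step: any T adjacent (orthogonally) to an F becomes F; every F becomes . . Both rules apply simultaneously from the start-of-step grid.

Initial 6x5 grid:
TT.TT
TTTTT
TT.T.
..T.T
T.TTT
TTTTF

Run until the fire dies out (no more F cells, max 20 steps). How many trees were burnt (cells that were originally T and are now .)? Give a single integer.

Step 1: +2 fires, +1 burnt (F count now 2)
Step 2: +3 fires, +2 burnt (F count now 3)
Step 3: +2 fires, +3 burnt (F count now 2)
Step 4: +2 fires, +2 burnt (F count now 2)
Step 5: +1 fires, +2 burnt (F count now 1)
Step 6: +0 fires, +1 burnt (F count now 0)
Fire out after step 6
Initially T: 22, now '.': 18
Total burnt (originally-T cells now '.'): 10

Answer: 10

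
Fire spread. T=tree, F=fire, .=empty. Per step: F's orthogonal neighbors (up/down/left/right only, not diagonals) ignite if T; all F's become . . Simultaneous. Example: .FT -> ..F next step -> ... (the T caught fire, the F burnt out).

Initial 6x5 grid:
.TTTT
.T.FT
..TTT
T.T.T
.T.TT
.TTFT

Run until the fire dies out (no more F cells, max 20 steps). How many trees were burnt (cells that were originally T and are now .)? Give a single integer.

Answer: 17

Derivation:
Step 1: +6 fires, +2 burnt (F count now 6)
Step 2: +6 fires, +6 burnt (F count now 6)
Step 3: +4 fires, +6 burnt (F count now 4)
Step 4: +1 fires, +4 burnt (F count now 1)
Step 5: +0 fires, +1 burnt (F count now 0)
Fire out after step 5
Initially T: 18, now '.': 29
Total burnt (originally-T cells now '.'): 17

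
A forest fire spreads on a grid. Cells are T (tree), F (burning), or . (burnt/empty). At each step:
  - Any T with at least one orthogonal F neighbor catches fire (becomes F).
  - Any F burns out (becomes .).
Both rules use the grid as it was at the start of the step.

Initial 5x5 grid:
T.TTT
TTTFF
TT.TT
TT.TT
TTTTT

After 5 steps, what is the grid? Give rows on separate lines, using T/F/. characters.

Step 1: 5 trees catch fire, 2 burn out
  T.TFF
  TTF..
  TT.FF
  TT.TT
  TTTTT
Step 2: 4 trees catch fire, 5 burn out
  T.F..
  TF...
  TT...
  TT.FF
  TTTTT
Step 3: 4 trees catch fire, 4 burn out
  T....
  F....
  TF...
  TT...
  TTTFF
Step 4: 4 trees catch fire, 4 burn out
  F....
  .....
  F....
  TF...
  TTF..
Step 5: 2 trees catch fire, 4 burn out
  .....
  .....
  .....
  F....
  TF...

.....
.....
.....
F....
TF...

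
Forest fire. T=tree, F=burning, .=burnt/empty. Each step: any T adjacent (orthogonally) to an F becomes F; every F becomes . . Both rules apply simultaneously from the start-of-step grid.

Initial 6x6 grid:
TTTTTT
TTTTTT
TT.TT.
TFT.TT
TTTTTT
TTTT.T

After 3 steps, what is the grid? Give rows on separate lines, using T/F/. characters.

Step 1: 4 trees catch fire, 1 burn out
  TTTTTT
  TTTTTT
  TF.TT.
  F.F.TT
  TFTTTT
  TTTT.T
Step 2: 5 trees catch fire, 4 burn out
  TTTTTT
  TFTTTT
  F..TT.
  ....TT
  F.FTTT
  TFTT.T
Step 3: 6 trees catch fire, 5 burn out
  TFTTTT
  F.FTTT
  ...TT.
  ....TT
  ...FTT
  F.FT.T

TFTTTT
F.FTTT
...TT.
....TT
...FTT
F.FT.T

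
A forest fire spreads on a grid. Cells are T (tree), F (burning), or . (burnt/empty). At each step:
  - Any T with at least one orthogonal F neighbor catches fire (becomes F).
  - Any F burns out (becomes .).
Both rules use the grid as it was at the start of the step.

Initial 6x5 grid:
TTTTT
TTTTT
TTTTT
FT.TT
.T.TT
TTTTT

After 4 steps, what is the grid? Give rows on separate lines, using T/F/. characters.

Step 1: 2 trees catch fire, 1 burn out
  TTTTT
  TTTTT
  FTTTT
  .F.TT
  .T.TT
  TTTTT
Step 2: 3 trees catch fire, 2 burn out
  TTTTT
  FTTTT
  .FTTT
  ...TT
  .F.TT
  TTTTT
Step 3: 4 trees catch fire, 3 burn out
  FTTTT
  .FTTT
  ..FTT
  ...TT
  ...TT
  TFTTT
Step 4: 5 trees catch fire, 4 burn out
  .FTTT
  ..FTT
  ...FT
  ...TT
  ...TT
  F.FTT

.FTTT
..FTT
...FT
...TT
...TT
F.FTT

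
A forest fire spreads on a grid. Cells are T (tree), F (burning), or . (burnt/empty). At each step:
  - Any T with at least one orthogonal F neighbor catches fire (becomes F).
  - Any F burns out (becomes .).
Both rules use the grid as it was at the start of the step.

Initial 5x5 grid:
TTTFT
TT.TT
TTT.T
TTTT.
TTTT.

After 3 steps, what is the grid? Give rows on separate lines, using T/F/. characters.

Step 1: 3 trees catch fire, 1 burn out
  TTF.F
  TT.FT
  TTT.T
  TTTT.
  TTTT.
Step 2: 2 trees catch fire, 3 burn out
  TF...
  TT..F
  TTT.T
  TTTT.
  TTTT.
Step 3: 3 trees catch fire, 2 burn out
  F....
  TF...
  TTT.F
  TTTT.
  TTTT.

F....
TF...
TTT.F
TTTT.
TTTT.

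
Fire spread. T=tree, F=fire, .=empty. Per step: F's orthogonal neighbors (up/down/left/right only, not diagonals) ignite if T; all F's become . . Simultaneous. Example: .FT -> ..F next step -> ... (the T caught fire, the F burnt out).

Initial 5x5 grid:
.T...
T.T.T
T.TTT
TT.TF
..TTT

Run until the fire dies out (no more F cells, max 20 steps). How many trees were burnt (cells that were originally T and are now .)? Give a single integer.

Step 1: +3 fires, +1 burnt (F count now 3)
Step 2: +3 fires, +3 burnt (F count now 3)
Step 3: +2 fires, +3 burnt (F count now 2)
Step 4: +1 fires, +2 burnt (F count now 1)
Step 5: +0 fires, +1 burnt (F count now 0)
Fire out after step 5
Initially T: 14, now '.': 20
Total burnt (originally-T cells now '.'): 9

Answer: 9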